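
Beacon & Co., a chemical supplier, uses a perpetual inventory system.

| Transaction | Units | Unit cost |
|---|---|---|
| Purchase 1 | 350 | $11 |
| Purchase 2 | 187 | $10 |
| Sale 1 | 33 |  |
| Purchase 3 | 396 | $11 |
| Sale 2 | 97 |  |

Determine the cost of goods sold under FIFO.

Sale 1 (33) [FIFO — oldest first]: 33 @ $11 = $363
Sale 2 (97) [FIFO — oldest first]: 97 @ $11 = $1,067
Total COGS = $363 + $1,067 = $1,430
Ending inventory: 220 @ $11 + 187 @ $10 + 396 @ $11 = $8,646

COGS = $1,430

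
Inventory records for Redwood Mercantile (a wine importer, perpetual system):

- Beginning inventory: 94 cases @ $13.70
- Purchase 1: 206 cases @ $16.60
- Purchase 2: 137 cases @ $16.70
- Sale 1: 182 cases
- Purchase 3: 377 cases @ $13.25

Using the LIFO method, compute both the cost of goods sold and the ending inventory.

COGS = $3,034.90; ending inventory = $8,955.65

Sale 1 (182) [LIFO — newest first]: 137 @ $16.70 + 45 @ $16.60 = $3,034.90
Ending inventory: 94 @ $13.70 + 161 @ $16.60 + 377 @ $13.25 = $8,955.65
Check: goods available $11,990.55 = COGS $3,034.90 + ending $8,955.65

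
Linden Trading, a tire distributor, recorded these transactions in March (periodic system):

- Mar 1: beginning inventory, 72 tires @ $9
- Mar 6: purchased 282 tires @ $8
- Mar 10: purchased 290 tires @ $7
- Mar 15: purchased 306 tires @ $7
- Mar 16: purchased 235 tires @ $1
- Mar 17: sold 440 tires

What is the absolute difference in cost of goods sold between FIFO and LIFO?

$1,836

FIFO COGS: 72 @ $9 + 282 @ $8 + 86 @ $7 = $3,506
LIFO COGS: 235 @ $1 + 205 @ $7 = $1,670
Difference = |$3,506 − $1,670| = $1,836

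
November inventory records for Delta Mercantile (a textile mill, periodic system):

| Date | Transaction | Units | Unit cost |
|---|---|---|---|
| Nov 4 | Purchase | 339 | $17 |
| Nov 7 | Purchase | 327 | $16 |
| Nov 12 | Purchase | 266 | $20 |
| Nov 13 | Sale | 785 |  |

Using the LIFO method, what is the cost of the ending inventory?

Ending inventory = $2,499

Nov 13, 785 sold [LIFO — newest first]: 266 @ $20 + 327 @ $16 + 192 @ $17 = $13,816
Ending inventory: 147 @ $17 = $2,499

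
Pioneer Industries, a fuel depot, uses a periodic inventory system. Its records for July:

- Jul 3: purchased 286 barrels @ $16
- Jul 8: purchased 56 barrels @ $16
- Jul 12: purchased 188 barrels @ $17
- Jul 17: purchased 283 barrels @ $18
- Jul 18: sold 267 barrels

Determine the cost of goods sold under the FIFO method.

Jul 18, 267 sold [FIFO — oldest first]: 267 @ $16 = $4,272
Ending inventory: 19 @ $16 + 56 @ $16 + 188 @ $17 + 283 @ $18 = $9,490

COGS = $4,272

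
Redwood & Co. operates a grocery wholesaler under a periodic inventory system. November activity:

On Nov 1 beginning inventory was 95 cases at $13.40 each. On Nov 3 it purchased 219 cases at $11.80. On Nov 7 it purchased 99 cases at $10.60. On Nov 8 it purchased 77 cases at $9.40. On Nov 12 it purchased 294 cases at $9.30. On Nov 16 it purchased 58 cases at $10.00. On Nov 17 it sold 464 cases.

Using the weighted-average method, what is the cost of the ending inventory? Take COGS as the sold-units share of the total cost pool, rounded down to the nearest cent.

Ending inventory = $4,015.51

Nov 17, sell 464: 464/842 × $8,944.60 → $4,929.09
Ending inventory (cost pool remaining) = $4,015.51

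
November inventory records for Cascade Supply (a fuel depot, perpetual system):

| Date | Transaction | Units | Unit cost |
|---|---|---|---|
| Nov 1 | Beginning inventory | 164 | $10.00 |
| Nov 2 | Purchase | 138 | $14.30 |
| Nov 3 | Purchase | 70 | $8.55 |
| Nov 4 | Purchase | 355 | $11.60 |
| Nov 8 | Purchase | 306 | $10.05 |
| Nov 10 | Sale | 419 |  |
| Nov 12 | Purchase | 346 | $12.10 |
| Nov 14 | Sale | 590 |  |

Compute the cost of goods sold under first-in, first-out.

COGS = $11,164.00

Nov 10, 419 sold [FIFO — oldest first]: 164 @ $10.00 + 138 @ $14.30 + 70 @ $8.55 + 47 @ $11.60 = $4,757.10
Nov 14, 590 sold [FIFO — oldest first]: 308 @ $11.60 + 282 @ $10.05 = $6,406.90
Total COGS = $4,757.10 + $6,406.90 = $11,164.00
Ending inventory: 24 @ $10.05 + 346 @ $12.10 = $4,427.80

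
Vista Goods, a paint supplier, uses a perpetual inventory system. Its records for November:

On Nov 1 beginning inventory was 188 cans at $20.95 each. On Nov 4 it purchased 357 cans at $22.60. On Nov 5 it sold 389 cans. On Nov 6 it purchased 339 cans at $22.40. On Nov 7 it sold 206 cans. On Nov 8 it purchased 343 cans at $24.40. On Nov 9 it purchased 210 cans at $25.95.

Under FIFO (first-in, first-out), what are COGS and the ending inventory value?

COGS = $13,126.80; ending inventory = $20,292.30

Nov 5, 389 sold [FIFO — oldest first]: 188 @ $20.95 + 201 @ $22.60 = $8,481.20
Nov 7, 206 sold [FIFO — oldest first]: 156 @ $22.60 + 50 @ $22.40 = $4,645.60
Total COGS = $8,481.20 + $4,645.60 = $13,126.80
Ending inventory: 289 @ $22.40 + 343 @ $24.40 + 210 @ $25.95 = $20,292.30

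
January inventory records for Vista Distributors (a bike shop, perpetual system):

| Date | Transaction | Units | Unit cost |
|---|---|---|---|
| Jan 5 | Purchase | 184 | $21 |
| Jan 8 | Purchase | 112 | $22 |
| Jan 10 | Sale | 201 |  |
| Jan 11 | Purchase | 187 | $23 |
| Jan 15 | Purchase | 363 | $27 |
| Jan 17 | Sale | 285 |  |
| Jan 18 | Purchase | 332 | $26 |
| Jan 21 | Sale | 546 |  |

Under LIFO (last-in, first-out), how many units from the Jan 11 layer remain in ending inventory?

51

Jan 10, 201 sold [LIFO — newest first]: 112 @ $22 + 89 @ $21 = $4,333
Jan 17, 285 sold [LIFO — newest first]: 285 @ $27 = $7,695
Jan 21, 546 sold [LIFO — newest first]: 332 @ $26 + 78 @ $27 + 136 @ $23 = $13,866
Total COGS = $4,333 + $7,695 + $13,866 = $25,894
Ending inventory: 95 @ $21 + 51 @ $23 = $3,168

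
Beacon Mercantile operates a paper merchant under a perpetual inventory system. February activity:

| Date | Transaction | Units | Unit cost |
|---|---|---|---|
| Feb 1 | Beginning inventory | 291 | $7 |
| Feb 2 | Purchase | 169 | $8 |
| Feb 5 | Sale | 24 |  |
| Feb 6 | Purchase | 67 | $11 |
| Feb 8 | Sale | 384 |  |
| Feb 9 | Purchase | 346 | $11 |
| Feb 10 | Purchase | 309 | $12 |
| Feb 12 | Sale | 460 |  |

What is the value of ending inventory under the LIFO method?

Feb 5, 24 sold [LIFO — newest first]: 24 @ $8 = $192
Feb 8, 384 sold [LIFO — newest first]: 67 @ $11 + 145 @ $8 + 172 @ $7 = $3,101
Feb 12, 460 sold [LIFO — newest first]: 309 @ $12 + 151 @ $11 = $5,369
Total COGS = $192 + $3,101 + $5,369 = $8,662
Ending inventory: 119 @ $7 + 195 @ $11 = $2,978
Check: goods available $11,640 = COGS $8,662 + ending $2,978

Ending inventory = $2,978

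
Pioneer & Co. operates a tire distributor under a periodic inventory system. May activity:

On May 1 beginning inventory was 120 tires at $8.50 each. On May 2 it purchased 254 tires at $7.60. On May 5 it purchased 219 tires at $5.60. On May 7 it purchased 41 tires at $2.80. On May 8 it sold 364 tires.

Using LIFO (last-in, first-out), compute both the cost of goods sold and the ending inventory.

May 8, 364 sold [LIFO — newest first]: 41 @ $2.80 + 219 @ $5.60 + 104 @ $7.60 = $2,131.60
Ending inventory: 120 @ $8.50 + 150 @ $7.60 = $2,160.00

COGS = $2,131.60; ending inventory = $2,160.00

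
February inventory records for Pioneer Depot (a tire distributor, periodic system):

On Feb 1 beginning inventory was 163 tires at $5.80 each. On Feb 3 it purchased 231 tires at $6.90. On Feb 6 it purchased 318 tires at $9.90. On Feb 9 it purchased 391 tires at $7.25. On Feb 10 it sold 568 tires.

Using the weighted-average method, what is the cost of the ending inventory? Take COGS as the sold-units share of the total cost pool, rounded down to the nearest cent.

Feb 10, sell 568: 568/1103 × $8,522.25 → $4,388.61
Ending inventory (cost pool remaining) = $4,133.64
Check: goods available $8,522.25 = COGS $4,388.61 + ending $4,133.64

Ending inventory = $4,133.64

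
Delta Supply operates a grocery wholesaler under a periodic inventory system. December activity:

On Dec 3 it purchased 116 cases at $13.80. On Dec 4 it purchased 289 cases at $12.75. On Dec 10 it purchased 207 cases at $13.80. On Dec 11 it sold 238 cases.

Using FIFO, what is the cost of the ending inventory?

Dec 11, 238 sold [FIFO — oldest first]: 116 @ $13.80 + 122 @ $12.75 = $3,156.30
Ending inventory: 167 @ $12.75 + 207 @ $13.80 = $4,985.85

Ending inventory = $4,985.85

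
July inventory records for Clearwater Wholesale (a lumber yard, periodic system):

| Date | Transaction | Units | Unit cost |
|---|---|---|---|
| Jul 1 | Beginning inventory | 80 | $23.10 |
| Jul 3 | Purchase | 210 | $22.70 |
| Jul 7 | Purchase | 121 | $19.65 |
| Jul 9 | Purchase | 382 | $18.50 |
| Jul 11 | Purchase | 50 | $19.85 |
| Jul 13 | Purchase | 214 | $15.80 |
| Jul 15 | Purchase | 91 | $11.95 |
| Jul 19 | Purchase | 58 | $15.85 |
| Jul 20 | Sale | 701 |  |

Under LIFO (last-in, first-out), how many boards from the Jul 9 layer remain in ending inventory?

Jul 20, 701 sold [LIFO — newest first]: 58 @ $15.85 + 91 @ $11.95 + 214 @ $15.80 + 50 @ $19.85 + 288 @ $18.50 = $11,708.45
Ending inventory: 80 @ $23.10 + 210 @ $22.70 + 121 @ $19.65 + 94 @ $18.50 = $10,731.65
Check: goods available $22,440.10 = COGS $11,708.45 + ending $10,731.65

94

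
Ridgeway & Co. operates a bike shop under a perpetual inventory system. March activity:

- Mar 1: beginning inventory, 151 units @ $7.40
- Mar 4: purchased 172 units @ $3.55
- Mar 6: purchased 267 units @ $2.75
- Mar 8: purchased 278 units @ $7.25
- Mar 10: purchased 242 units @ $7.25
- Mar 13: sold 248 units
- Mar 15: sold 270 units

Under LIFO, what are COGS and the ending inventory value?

COGS = $3,755.50; ending inventory = $2,476.75

Mar 13, 248 sold [LIFO — newest first]: 242 @ $7.25 + 6 @ $7.25 = $1,798.00
Mar 15, 270 sold [LIFO — newest first]: 270 @ $7.25 = $1,957.50
Total COGS = $1,798.00 + $1,957.50 = $3,755.50
Ending inventory: 151 @ $7.40 + 172 @ $3.55 + 267 @ $2.75 + 2 @ $7.25 = $2,476.75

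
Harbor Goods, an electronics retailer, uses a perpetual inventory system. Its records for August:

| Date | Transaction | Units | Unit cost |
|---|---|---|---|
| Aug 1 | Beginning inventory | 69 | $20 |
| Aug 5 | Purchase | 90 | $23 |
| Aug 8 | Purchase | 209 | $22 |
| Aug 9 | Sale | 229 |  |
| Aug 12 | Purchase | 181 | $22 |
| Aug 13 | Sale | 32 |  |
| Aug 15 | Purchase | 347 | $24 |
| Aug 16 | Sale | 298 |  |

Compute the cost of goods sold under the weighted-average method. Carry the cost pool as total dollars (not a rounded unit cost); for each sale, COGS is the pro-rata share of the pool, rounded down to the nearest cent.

After Aug 1: 69 on hand, pool $1,380.00 (≈ $20.0000 each)
After Aug 5: 159 on hand, pool $3,450.00 (≈ $21.6981 each)
After Aug 8: 368 on hand, pool $8,048.00 (≈ $21.8696 each)
Aug 9, sell 229: 229/368 × $8,048.00 → $5,008.13
After Aug 12: 320 on hand, pool $7,021.87 (≈ $21.9433 each)
Aug 13, sell 32: 32/320 × $7,021.87 → $702.18
After Aug 15: 635 on hand, pool $14,647.69 (≈ $23.0672 each)
Aug 16, sell 298: 298/635 × $14,647.69 → $6,874.03
Total COGS = $5,008.13 + $702.18 + $6,874.03 = $12,584.34
Ending inventory (cost pool remaining) = $7,773.66
Check: goods available $20,358.00 = COGS $12,584.34 + ending $7,773.66

COGS = $12,584.34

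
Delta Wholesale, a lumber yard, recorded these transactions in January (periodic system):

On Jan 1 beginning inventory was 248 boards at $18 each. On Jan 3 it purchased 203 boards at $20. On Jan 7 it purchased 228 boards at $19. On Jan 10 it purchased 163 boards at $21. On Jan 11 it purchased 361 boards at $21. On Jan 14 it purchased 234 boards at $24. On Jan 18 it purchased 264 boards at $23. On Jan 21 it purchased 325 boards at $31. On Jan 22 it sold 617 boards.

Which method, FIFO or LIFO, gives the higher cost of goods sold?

FIFO COGS: 248 @ $18 + 203 @ $20 + 166 @ $19 = $11,678
LIFO COGS: 325 @ $31 + 264 @ $23 + 28 @ $24 = $16,819

LIFO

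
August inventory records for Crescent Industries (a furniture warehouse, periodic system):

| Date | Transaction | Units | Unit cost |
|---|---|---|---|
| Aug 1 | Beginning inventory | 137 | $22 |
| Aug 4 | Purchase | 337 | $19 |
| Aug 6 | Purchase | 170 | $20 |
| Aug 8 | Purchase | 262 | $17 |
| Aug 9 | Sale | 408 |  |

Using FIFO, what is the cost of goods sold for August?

Aug 9, 408 sold [FIFO — oldest first]: 137 @ $22 + 271 @ $19 = $8,163
Ending inventory: 66 @ $19 + 170 @ $20 + 262 @ $17 = $9,108

COGS = $8,163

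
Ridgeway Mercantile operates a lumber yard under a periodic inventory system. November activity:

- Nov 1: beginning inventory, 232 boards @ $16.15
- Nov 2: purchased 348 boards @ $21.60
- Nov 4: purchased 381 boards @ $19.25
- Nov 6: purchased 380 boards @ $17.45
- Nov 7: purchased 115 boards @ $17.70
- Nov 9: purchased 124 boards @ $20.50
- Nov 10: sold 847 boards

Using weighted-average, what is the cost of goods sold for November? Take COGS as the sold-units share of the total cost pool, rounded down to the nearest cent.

Nov 10, sell 847: 847/1580 × $29,806.35 → $15,978.46
Ending inventory (cost pool remaining) = $13,827.89
Check: goods available $29,806.35 = COGS $15,978.46 + ending $13,827.89

COGS = $15,978.46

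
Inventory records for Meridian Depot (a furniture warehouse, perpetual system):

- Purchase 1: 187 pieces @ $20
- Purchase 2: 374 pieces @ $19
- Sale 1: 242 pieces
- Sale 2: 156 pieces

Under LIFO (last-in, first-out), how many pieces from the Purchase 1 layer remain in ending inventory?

163

Sale 1 (242) [LIFO — newest first]: 242 @ $19 = $4,598
Sale 2 (156) [LIFO — newest first]: 132 @ $19 + 24 @ $20 = $2,988
Total COGS = $4,598 + $2,988 = $7,586
Ending inventory: 163 @ $20 = $3,260
Check: goods available $10,846 = COGS $7,586 + ending $3,260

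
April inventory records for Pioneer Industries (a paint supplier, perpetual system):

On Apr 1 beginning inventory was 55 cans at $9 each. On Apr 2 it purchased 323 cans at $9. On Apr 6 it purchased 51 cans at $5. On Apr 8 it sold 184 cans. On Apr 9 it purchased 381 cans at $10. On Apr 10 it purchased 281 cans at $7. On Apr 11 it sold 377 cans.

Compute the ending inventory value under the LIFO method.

Ending inventory = $5,055

Apr 8, 184 sold [LIFO — newest first]: 51 @ $5 + 133 @ $9 = $1,452
Apr 11, 377 sold [LIFO — newest first]: 281 @ $7 + 96 @ $10 = $2,927
Total COGS = $1,452 + $2,927 = $4,379
Ending inventory: 55 @ $9 + 190 @ $9 + 285 @ $10 = $5,055
Check: goods available $9,434 = COGS $4,379 + ending $5,055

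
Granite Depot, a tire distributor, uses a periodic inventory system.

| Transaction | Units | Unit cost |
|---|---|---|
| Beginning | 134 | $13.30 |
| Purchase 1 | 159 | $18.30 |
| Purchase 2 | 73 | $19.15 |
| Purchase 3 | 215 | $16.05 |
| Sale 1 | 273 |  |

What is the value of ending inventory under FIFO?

Ending inventory = $5,214.70

Sale 1 (273) [FIFO — oldest first]: 134 @ $13.30 + 139 @ $18.30 = $4,325.90
Ending inventory: 20 @ $18.30 + 73 @ $19.15 + 215 @ $16.05 = $5,214.70
Check: goods available $9,540.60 = COGS $4,325.90 + ending $5,214.70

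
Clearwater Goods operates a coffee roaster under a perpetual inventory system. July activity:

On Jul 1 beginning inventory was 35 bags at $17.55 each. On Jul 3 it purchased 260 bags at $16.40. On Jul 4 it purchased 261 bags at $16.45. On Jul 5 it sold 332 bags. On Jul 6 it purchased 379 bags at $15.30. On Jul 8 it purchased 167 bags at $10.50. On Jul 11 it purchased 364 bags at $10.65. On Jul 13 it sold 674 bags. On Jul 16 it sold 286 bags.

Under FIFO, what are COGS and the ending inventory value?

COGS = $18,747.40; ending inventory = $1,853.10

Jul 5, 332 sold [FIFO — oldest first]: 35 @ $17.55 + 260 @ $16.40 + 37 @ $16.45 = $5,486.90
Jul 13, 674 sold [FIFO — oldest first]: 224 @ $16.45 + 379 @ $15.30 + 71 @ $10.50 = $10,229.00
Jul 16, 286 sold [FIFO — oldest first]: 96 @ $10.50 + 190 @ $10.65 = $3,031.50
Total COGS = $5,486.90 + $10,229.00 + $3,031.50 = $18,747.40
Ending inventory: 174 @ $10.65 = $1,853.10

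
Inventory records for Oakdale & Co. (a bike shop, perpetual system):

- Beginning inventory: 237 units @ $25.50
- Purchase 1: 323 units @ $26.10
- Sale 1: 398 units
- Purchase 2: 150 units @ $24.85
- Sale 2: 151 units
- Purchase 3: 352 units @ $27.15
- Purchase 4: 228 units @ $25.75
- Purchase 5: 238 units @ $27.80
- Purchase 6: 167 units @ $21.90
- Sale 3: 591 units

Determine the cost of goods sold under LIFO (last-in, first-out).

Sale 1 (398) [LIFO — newest first]: 323 @ $26.10 + 75 @ $25.50 = $10,342.80
Sale 2 (151) [LIFO — newest first]: 150 @ $24.85 + 1 @ $25.50 = $3,753.00
Sale 3 (591) [LIFO — newest first]: 167 @ $21.90 + 238 @ $27.80 + 186 @ $25.75 = $15,063.20
Total COGS = $10,342.80 + $3,753.00 + $15,063.20 = $29,159.00
Ending inventory: 161 @ $25.50 + 352 @ $27.15 + 42 @ $25.75 = $14,743.80

COGS = $29,159.00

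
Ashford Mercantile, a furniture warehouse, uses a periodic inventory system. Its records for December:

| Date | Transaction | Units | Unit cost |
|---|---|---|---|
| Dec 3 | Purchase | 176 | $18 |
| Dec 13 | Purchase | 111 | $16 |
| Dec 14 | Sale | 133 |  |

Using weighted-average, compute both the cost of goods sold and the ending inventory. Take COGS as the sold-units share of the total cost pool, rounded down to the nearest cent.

Dec 14, sell 133: 133/287 × $4,944.00 → $2,291.12
Ending inventory (cost pool remaining) = $2,652.88
Check: goods available $4,944.00 = COGS $2,291.12 + ending $2,652.88

COGS = $2,291.12; ending inventory = $2,652.88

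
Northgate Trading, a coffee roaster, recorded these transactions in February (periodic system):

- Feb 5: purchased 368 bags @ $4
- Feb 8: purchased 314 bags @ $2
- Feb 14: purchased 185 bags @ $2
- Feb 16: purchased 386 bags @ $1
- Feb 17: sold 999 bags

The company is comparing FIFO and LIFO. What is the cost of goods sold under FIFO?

COGS = $2,602

FIFO COGS: 368 @ $4 + 314 @ $2 + 185 @ $2 + 132 @ $1 = $2,602
LIFO COGS: 386 @ $1 + 185 @ $2 + 314 @ $2 + 114 @ $4 = $1,840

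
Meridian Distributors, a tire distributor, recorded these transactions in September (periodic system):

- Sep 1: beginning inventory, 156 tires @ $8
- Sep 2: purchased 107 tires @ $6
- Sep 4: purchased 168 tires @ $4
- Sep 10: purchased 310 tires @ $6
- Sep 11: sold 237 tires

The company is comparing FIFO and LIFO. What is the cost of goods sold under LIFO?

COGS = $1,422

FIFO COGS: 156 @ $8 + 81 @ $6 = $1,734
LIFO COGS: 237 @ $6 = $1,422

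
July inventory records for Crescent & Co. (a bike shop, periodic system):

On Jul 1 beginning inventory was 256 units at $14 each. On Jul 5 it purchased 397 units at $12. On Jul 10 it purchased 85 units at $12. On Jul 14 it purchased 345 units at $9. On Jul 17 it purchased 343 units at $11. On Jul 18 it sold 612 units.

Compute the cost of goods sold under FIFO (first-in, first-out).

Jul 18, 612 sold [FIFO — oldest first]: 256 @ $14 + 356 @ $12 = $7,856
Ending inventory: 41 @ $12 + 85 @ $12 + 345 @ $9 + 343 @ $11 = $8,390
Check: goods available $16,246 = COGS $7,856 + ending $8,390

COGS = $7,856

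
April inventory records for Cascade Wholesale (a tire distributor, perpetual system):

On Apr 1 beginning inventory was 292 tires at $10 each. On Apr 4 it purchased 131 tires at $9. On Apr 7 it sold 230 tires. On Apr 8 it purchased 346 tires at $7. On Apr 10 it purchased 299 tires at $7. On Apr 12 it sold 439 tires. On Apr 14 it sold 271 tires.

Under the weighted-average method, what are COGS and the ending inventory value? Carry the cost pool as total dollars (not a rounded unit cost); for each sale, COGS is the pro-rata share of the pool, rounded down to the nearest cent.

COGS = $7,638.68; ending inventory = $975.32

After Apr 1: 292 on hand, pool $2,920.00 (≈ $10.0000 each)
After Apr 4: 423 on hand, pool $4,099.00 (≈ $9.6903 each)
Apr 7, sell 230: 230/423 × $4,099.00 → $2,228.77
After Apr 8: 539 on hand, pool $4,292.23 (≈ $7.9633 each)
After Apr 10: 838 on hand, pool $6,385.23 (≈ $7.6196 each)
Apr 12, sell 439: 439/838 × $6,385.23 → $3,345.00
Apr 14, sell 271: 271/399 × $3,040.23 → $2,064.91
Total COGS = $2,228.77 + $3,345.00 + $2,064.91 = $7,638.68
Ending inventory (cost pool remaining) = $975.32
Check: goods available $8,614.00 = COGS $7,638.68 + ending $975.32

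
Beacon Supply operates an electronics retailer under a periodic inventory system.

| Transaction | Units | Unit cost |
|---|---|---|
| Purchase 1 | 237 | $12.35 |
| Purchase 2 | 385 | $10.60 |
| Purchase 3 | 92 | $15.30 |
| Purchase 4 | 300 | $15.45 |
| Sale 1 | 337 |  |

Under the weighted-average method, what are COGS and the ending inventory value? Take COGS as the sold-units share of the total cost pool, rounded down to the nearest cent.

COGS = $4,337.31; ending inventory = $8,713.24

Sale 1, sell 337: 337/1014 × $13,050.55 → $4,337.31
Ending inventory (cost pool remaining) = $8,713.24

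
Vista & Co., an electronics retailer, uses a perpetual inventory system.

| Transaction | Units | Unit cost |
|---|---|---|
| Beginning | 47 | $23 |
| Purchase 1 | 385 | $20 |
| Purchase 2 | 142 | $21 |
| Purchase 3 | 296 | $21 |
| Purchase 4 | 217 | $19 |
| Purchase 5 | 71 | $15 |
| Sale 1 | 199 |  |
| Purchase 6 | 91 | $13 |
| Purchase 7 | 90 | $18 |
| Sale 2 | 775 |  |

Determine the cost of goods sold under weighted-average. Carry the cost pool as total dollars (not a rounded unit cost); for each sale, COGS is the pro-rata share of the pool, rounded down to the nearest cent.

COGS = $18,929.72

After Beginning: 47 on hand, pool $1,081.00 (≈ $23.0000 each)
After Purchase 1: 432 on hand, pool $8,781.00 (≈ $20.3264 each)
After Purchase 2: 574 on hand, pool $11,763.00 (≈ $20.4930 each)
After Purchase 3: 870 on hand, pool $17,979.00 (≈ $20.6655 each)
After Purchase 4: 1087 on hand, pool $22,102.00 (≈ $20.3330 each)
After Purchase 5: 1158 on hand, pool $23,167.00 (≈ $20.0060 each)
Sale 1, sell 199: 199/1158 × $23,167.00 → $3,981.20
After Purchase 6: 1050 on hand, pool $20,368.80 (≈ $19.3989 each)
After Purchase 7: 1140 on hand, pool $21,988.80 (≈ $19.2884 each)
Sale 2, sell 775: 775/1140 × $21,988.80 → $14,948.52
Total COGS = $3,981.20 + $14,948.52 = $18,929.72
Ending inventory (cost pool remaining) = $7,040.28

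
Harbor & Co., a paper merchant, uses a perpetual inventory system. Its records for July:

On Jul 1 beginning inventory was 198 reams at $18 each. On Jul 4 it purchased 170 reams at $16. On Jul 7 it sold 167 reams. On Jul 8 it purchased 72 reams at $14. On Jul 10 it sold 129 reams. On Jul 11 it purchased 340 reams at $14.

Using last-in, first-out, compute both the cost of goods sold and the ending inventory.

COGS = $4,700; ending inventory = $7,352

Jul 7, 167 sold [LIFO — newest first]: 167 @ $16 = $2,672
Jul 10, 129 sold [LIFO — newest first]: 72 @ $14 + 3 @ $16 + 54 @ $18 = $2,028
Total COGS = $2,672 + $2,028 = $4,700
Ending inventory: 144 @ $18 + 340 @ $14 = $7,352
Check: goods available $12,052 = COGS $4,700 + ending $7,352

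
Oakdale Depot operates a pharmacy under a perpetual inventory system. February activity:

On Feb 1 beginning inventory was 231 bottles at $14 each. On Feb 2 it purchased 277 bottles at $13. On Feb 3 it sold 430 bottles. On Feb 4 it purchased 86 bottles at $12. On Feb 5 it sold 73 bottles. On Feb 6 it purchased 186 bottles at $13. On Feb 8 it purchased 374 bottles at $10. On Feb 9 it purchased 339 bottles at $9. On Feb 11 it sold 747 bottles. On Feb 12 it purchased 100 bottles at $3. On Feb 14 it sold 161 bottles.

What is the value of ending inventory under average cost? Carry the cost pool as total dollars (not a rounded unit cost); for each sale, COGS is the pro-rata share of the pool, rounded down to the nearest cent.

Ending inventory = $1,509.01

After Feb 1: 231 on hand, pool $3,234.00 (≈ $14.0000 each)
After Feb 2: 508 on hand, pool $6,835.00 (≈ $13.4547 each)
Feb 3, sell 430: 430/508 × $6,835.00 → $5,785.53
After Feb 4: 164 on hand, pool $2,081.47 (≈ $12.6919 each)
Feb 5, sell 73: 73/164 × $2,081.47 → $926.50
After Feb 6: 277 on hand, pool $3,572.97 (≈ $12.8988 each)
After Feb 8: 651 on hand, pool $7,312.97 (≈ $11.2334 each)
After Feb 9: 990 on hand, pool $10,363.97 (≈ $10.4687 each)
Feb 11, sell 747: 747/990 × $10,363.97 → $7,820.08
After Feb 12: 343 on hand, pool $2,843.89 (≈ $8.2912 each)
Feb 14, sell 161: 161/343 × $2,843.89 → $1,334.88
Total COGS = $5,785.53 + $926.50 + $7,820.08 + $1,334.88 = $15,866.99
Ending inventory (cost pool remaining) = $1,509.01
Check: goods available $17,376.00 = COGS $15,866.99 + ending $1,509.01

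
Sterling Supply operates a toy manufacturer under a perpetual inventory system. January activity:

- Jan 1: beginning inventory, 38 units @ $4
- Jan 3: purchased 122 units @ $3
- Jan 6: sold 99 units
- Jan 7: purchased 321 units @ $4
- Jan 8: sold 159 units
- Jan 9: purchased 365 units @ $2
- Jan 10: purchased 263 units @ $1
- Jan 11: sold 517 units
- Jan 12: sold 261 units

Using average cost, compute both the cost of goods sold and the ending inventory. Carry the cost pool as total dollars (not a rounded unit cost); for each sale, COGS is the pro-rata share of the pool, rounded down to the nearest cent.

COGS = $2,635.63; ending inventory = $159.37

After Jan 1: 38 on hand, pool $152.00 (≈ $4.0000 each)
After Jan 3: 160 on hand, pool $518.00 (≈ $3.2375 each)
Jan 6, sell 99: 99/160 × $518.00 → $320.51
After Jan 7: 382 on hand, pool $1,481.49 (≈ $3.8782 each)
Jan 8, sell 159: 159/382 × $1,481.49 → $616.64
After Jan 9: 588 on hand, pool $1,594.85 (≈ $2.7123 each)
After Jan 10: 851 on hand, pool $1,857.85 (≈ $2.1831 each)
Jan 11, sell 517: 517/851 × $1,857.85 → $1,128.68
Jan 12, sell 261: 261/334 × $729.17 → $569.80
Total COGS = $320.51 + $616.64 + $1,128.68 + $569.80 = $2,635.63
Ending inventory (cost pool remaining) = $159.37
Check: goods available $2,795.00 = COGS $2,635.63 + ending $159.37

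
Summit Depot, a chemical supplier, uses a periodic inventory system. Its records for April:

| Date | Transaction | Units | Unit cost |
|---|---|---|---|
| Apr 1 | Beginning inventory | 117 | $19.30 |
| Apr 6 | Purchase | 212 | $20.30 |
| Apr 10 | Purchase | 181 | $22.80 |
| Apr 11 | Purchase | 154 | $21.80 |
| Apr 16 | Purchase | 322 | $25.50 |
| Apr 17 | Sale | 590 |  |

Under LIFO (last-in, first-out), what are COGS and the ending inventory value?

Apr 17, 590 sold [LIFO — newest first]: 322 @ $25.50 + 154 @ $21.80 + 114 @ $22.80 = $14,167.40
Ending inventory: 117 @ $19.30 + 212 @ $20.30 + 67 @ $22.80 = $8,089.30
Check: goods available $22,256.70 = COGS $14,167.40 + ending $8,089.30

COGS = $14,167.40; ending inventory = $8,089.30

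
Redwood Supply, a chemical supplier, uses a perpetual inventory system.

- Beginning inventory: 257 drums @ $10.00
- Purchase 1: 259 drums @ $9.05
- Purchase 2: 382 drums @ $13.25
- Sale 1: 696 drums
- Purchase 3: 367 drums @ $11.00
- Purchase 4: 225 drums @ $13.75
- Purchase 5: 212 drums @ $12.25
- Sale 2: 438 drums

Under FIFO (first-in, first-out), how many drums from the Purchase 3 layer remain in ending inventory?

131

Sale 1 (696) [FIFO — oldest first]: 257 @ $10.00 + 259 @ $9.05 + 180 @ $13.25 = $7,298.95
Sale 2 (438) [FIFO — oldest first]: 202 @ $13.25 + 236 @ $11.00 = $5,272.50
Total COGS = $7,298.95 + $5,272.50 = $12,571.45
Ending inventory: 131 @ $11.00 + 225 @ $13.75 + 212 @ $12.25 = $7,131.75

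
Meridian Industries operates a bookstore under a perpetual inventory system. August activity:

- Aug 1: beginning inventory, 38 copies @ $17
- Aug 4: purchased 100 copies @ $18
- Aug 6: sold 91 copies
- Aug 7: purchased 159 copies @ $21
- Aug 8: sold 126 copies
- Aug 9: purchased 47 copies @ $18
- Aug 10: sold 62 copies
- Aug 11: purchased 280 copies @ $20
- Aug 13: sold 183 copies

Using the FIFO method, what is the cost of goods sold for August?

COGS = $8,991

Aug 6, 91 sold [FIFO — oldest first]: 38 @ $17 + 53 @ $18 = $1,600
Aug 8, 126 sold [FIFO — oldest first]: 47 @ $18 + 79 @ $21 = $2,505
Aug 10, 62 sold [FIFO — oldest first]: 62 @ $21 = $1,302
Aug 13, 183 sold [FIFO — oldest first]: 18 @ $21 + 47 @ $18 + 118 @ $20 = $3,584
Total COGS = $1,600 + $2,505 + $1,302 + $3,584 = $8,991
Ending inventory: 162 @ $20 = $3,240
Check: goods available $12,231 = COGS $8,991 + ending $3,240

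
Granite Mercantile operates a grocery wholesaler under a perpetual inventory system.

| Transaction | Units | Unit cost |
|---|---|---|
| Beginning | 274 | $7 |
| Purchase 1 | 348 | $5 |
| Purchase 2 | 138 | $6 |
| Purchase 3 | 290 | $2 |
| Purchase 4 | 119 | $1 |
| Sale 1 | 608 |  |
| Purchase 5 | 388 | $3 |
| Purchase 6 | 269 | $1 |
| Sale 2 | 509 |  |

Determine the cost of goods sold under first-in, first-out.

Sale 1 (608) [FIFO — oldest first]: 274 @ $7 + 334 @ $5 = $3,588
Sale 2 (509) [FIFO — oldest first]: 14 @ $5 + 138 @ $6 + 290 @ $2 + 67 @ $1 = $1,545
Total COGS = $3,588 + $1,545 = $5,133
Ending inventory: 52 @ $1 + 388 @ $3 + 269 @ $1 = $1,485

COGS = $5,133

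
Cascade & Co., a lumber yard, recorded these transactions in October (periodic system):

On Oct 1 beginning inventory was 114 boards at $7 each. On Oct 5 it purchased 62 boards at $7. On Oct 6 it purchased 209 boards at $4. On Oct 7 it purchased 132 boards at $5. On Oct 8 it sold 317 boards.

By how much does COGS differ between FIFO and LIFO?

FIFO COGS: 114 @ $7 + 62 @ $7 + 141 @ $4 = $1,796
LIFO COGS: 132 @ $5 + 185 @ $4 = $1,400
Difference = |$1,796 − $1,400| = $396

$396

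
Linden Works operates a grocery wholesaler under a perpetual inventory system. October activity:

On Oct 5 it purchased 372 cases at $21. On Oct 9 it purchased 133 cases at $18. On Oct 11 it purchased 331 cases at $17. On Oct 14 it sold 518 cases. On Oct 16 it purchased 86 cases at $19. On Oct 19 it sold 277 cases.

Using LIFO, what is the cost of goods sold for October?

COGS = $14,800

Oct 14, 518 sold [LIFO — newest first]: 331 @ $17 + 133 @ $18 + 54 @ $21 = $9,155
Oct 19, 277 sold [LIFO — newest first]: 86 @ $19 + 191 @ $21 = $5,645
Total COGS = $9,155 + $5,645 = $14,800
Ending inventory: 127 @ $21 = $2,667
Check: goods available $17,467 = COGS $14,800 + ending $2,667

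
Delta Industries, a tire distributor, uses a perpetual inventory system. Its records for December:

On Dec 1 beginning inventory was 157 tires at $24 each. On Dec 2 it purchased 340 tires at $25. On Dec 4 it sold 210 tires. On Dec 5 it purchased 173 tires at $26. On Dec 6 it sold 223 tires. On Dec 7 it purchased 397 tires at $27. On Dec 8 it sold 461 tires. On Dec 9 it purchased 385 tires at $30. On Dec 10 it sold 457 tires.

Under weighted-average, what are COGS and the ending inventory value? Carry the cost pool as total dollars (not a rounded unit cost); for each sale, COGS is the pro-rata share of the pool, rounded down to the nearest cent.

After Dec 1: 157 on hand, pool $3,768.00 (≈ $24.0000 each)
After Dec 2: 497 on hand, pool $12,268.00 (≈ $24.6841 each)
Dec 4, sell 210: 210/497 × $12,268.00 → $5,183.66
After Dec 5: 460 on hand, pool $11,582.34 (≈ $25.1790 each)
Dec 6, sell 223: 223/460 × $11,582.34 → $5,614.91
After Dec 7: 634 on hand, pool $16,686.43 (≈ $26.3193 each)
Dec 8, sell 461: 461/634 × $16,686.43 → $12,133.19
After Dec 9: 558 on hand, pool $16,103.24 (≈ $28.8589 each)
Dec 10, sell 457: 457/558 × $16,103.24 → $13,188.49
Total COGS = $5,183.66 + $5,614.91 + $12,133.19 + $13,188.49 = $36,120.25
Ending inventory (cost pool remaining) = $2,914.75

COGS = $36,120.25; ending inventory = $2,914.75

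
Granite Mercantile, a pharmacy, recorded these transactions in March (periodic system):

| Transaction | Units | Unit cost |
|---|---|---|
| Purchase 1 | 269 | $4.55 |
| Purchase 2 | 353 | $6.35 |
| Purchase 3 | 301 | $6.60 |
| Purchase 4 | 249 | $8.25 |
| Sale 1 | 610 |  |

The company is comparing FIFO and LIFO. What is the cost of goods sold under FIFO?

FIFO COGS: 269 @ $4.55 + 341 @ $6.35 = $3,389.30
LIFO COGS: 249 @ $8.25 + 301 @ $6.60 + 60 @ $6.35 = $4,421.85

COGS = $3,389.30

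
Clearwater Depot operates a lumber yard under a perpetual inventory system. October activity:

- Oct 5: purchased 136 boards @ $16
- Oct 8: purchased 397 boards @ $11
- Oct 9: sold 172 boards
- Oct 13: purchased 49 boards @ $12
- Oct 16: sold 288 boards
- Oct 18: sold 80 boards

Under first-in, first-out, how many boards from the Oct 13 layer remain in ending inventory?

Oct 9, 172 sold [FIFO — oldest first]: 136 @ $16 + 36 @ $11 = $2,572
Oct 16, 288 sold [FIFO — oldest first]: 288 @ $11 = $3,168
Oct 18, 80 sold [FIFO — oldest first]: 73 @ $11 + 7 @ $12 = $887
Total COGS = $2,572 + $3,168 + $887 = $6,627
Ending inventory: 42 @ $12 = $504

42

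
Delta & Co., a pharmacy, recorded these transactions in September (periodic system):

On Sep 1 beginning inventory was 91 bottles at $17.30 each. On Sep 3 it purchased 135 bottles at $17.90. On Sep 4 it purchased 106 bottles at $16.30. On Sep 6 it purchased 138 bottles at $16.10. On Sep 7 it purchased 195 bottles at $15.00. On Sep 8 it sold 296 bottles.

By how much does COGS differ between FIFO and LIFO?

FIFO COGS: 91 @ $17.30 + 135 @ $17.90 + 70 @ $16.30 = $5,131.80
LIFO COGS: 195 @ $15.00 + 101 @ $16.10 = $4,551.10
Difference = |$5,131.80 − $4,551.10| = $580.70

$580.70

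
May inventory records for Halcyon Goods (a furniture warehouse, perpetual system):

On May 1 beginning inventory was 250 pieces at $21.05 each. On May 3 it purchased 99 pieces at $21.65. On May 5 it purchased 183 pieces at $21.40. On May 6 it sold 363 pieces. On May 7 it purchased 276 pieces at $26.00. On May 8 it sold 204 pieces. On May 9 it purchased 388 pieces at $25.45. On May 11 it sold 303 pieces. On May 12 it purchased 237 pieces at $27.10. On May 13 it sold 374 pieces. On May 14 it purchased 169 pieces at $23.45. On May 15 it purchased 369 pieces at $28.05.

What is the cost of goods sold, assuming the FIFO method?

May 6, 363 sold [FIFO — oldest first]: 250 @ $21.05 + 99 @ $21.65 + 14 @ $21.40 = $7,705.45
May 8, 204 sold [FIFO — oldest first]: 169 @ $21.40 + 35 @ $26.00 = $4,526.60
May 11, 303 sold [FIFO — oldest first]: 241 @ $26.00 + 62 @ $25.45 = $7,843.90
May 13, 374 sold [FIFO — oldest first]: 326 @ $25.45 + 48 @ $27.10 = $9,597.50
Total COGS = $7,705.45 + $4,526.60 + $7,843.90 + $9,597.50 = $29,673.45
Ending inventory: 189 @ $27.10 + 169 @ $23.45 + 369 @ $28.05 = $19,435.40
Check: goods available $49,108.85 = COGS $29,673.45 + ending $19,435.40

COGS = $29,673.45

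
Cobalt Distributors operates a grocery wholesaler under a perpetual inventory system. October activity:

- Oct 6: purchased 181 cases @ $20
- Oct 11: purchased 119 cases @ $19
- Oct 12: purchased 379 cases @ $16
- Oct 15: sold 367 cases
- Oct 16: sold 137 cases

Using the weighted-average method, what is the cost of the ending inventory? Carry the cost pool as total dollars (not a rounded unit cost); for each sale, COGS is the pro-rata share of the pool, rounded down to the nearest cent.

Ending inventory = $3,078.61

After Oct 6: 181 on hand, pool $3,620.00 (≈ $20.0000 each)
After Oct 11: 300 on hand, pool $5,881.00 (≈ $19.6033 each)
After Oct 12: 679 on hand, pool $11,945.00 (≈ $17.5920 each)
Oct 15, sell 367: 367/679 × $11,945.00 → $6,456.28
Oct 16, sell 137: 137/312 × $5,488.72 → $2,410.11
Total COGS = $6,456.28 + $2,410.11 = $8,866.39
Ending inventory (cost pool remaining) = $3,078.61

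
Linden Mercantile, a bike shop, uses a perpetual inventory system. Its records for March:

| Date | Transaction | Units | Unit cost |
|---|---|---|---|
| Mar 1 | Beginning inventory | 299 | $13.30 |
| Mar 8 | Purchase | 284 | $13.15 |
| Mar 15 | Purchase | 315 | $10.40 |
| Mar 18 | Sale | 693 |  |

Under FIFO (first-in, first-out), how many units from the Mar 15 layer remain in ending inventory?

205

Mar 18, 693 sold [FIFO — oldest first]: 299 @ $13.30 + 284 @ $13.15 + 110 @ $10.40 = $8,855.30
Ending inventory: 205 @ $10.40 = $2,132.00
Check: goods available $10,987.30 = COGS $8,855.30 + ending $2,132.00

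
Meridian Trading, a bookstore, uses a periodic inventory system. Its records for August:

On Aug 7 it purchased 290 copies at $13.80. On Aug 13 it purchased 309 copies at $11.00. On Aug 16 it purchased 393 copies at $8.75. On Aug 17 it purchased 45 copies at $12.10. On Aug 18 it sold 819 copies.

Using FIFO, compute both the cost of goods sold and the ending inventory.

Aug 18, 819 sold [FIFO — oldest first]: 290 @ $13.80 + 309 @ $11.00 + 220 @ $8.75 = $9,326.00
Ending inventory: 173 @ $8.75 + 45 @ $12.10 = $2,058.25

COGS = $9,326.00; ending inventory = $2,058.25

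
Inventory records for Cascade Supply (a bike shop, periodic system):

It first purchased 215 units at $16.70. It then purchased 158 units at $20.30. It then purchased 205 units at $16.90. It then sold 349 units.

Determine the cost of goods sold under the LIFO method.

Sale 1 (349) [LIFO — newest first]: 205 @ $16.90 + 144 @ $20.30 = $6,387.70
Ending inventory: 215 @ $16.70 + 14 @ $20.30 = $3,874.70

COGS = $6,387.70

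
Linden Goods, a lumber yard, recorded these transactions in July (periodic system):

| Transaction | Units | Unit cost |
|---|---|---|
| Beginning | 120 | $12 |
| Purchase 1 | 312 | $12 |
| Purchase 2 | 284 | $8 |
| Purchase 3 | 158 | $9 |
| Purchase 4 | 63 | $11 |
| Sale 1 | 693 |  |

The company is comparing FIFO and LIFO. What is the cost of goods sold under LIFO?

FIFO COGS: 120 @ $12 + 312 @ $12 + 261 @ $8 = $7,272
LIFO COGS: 63 @ $11 + 158 @ $9 + 284 @ $8 + 188 @ $12 = $6,643

COGS = $6,643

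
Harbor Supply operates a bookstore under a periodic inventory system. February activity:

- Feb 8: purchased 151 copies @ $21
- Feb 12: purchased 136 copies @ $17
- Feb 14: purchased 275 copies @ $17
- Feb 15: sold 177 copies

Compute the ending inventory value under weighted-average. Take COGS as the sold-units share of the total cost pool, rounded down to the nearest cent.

Feb 15, sell 177: 177/562 × $10,158.00 → $3,199.22
Ending inventory (cost pool remaining) = $6,958.78

Ending inventory = $6,958.78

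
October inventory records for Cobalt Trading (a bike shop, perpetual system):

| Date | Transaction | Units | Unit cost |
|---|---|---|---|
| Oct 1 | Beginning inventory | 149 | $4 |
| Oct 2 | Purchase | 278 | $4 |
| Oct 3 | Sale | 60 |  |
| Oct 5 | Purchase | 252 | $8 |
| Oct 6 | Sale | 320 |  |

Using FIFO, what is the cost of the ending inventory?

Oct 3, 60 sold [FIFO — oldest first]: 60 @ $4 = $240
Oct 6, 320 sold [FIFO — oldest first]: 89 @ $4 + 231 @ $4 = $1,280
Total COGS = $240 + $1,280 = $1,520
Ending inventory: 47 @ $4 + 252 @ $8 = $2,204

Ending inventory = $2,204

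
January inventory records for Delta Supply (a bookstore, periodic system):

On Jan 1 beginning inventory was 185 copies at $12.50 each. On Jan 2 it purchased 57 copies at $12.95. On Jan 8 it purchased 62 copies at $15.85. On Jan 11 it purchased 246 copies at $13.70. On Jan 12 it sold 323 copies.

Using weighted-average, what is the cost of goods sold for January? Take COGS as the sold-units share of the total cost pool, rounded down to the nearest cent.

Jan 12, sell 323: 323/550 × $7,403.55 → $4,347.90
Ending inventory (cost pool remaining) = $3,055.65
Check: goods available $7,403.55 = COGS $4,347.90 + ending $3,055.65

COGS = $4,347.90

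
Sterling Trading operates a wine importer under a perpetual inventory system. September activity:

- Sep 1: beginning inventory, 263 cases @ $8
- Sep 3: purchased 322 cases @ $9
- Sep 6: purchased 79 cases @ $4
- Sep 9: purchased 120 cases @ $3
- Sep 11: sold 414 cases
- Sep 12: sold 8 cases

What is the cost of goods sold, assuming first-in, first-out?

COGS = $3,535

Sep 11, 414 sold [FIFO — oldest first]: 263 @ $8 + 151 @ $9 = $3,463
Sep 12, 8 sold [FIFO — oldest first]: 8 @ $9 = $72
Total COGS = $3,463 + $72 = $3,535
Ending inventory: 163 @ $9 + 79 @ $4 + 120 @ $3 = $2,143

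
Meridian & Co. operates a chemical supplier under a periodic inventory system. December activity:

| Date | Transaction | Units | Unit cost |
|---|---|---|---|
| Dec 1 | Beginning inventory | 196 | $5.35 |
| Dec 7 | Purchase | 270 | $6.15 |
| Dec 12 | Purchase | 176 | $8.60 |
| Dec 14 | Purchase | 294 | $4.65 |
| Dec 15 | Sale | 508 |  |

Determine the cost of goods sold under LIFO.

Dec 15, 508 sold [LIFO — newest first]: 294 @ $4.65 + 176 @ $8.60 + 38 @ $6.15 = $3,114.40
Ending inventory: 196 @ $5.35 + 232 @ $6.15 = $2,475.40
Check: goods available $5,589.80 = COGS $3,114.40 + ending $2,475.40

COGS = $3,114.40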